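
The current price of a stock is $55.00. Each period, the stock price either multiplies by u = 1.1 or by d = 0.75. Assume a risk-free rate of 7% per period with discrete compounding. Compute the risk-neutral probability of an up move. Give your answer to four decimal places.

p = 0.9143

Risk-neutral probability p = (1 + 0.07 − 0.75)/(1.1 − 0.75) = 0.3200/0.3500 = 0.9143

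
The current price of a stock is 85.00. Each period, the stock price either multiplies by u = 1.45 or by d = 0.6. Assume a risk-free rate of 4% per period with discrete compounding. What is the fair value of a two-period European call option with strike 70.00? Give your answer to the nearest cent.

28.76

Risk-neutral probability p = (1 + 0.04 − 0.6)/(1.45 − 0.6) = 0.4400/0.8500 = 0.5176
Terminal stock prices: S_uu = 178.7, S_ud = 73.95, S_dd = 30.6
Terminal payoffs (S − K): max(108.7, 0) = 108.7, max(3.95, 0) = 3.95, max(-39.4, 0) = 0
Node u (S = 123.2): V_u = 1/1.04·[0.5176·108.7125 + 0.4824·3.9500] = 55.9423
Node d (S = 51): V_d = 1/1.04·[0.5176·3.9500 + 0.4824·0.0000] = 1.9661
Node 0 (S = 85): V_0 = 1/1.04·[0.5176·55.9423 + 0.4824·1.9661] = 28.7564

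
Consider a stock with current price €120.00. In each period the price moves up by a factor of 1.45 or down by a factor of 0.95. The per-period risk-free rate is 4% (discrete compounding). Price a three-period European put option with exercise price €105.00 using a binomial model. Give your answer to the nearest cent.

€1.04

Risk-neutral probability p = (1 + 0.04 − 0.95)/(1.45 − 0.95) = 0.0900/0.5000 = 0.1800
Terminal stock prices: S_uuu = 365.8, S_uud = 239.7, S_udd = 157, S_ddd = 102.9
Terminal payoffs (K − S): max(-260.8, 0) = 0, max(-134.7, 0) = 0, max(-52.03, 0) = 0, max(2.115, 0) = 2.115
Node uu (S = 252.3): V_uu = 1/1.04·[0.1800·0.0000 + 0.8200·0.0000] = 0.0000
Node ud (S = 165.3): V_ud = 1/1.04·[0.1800·0.0000 + 0.8200·0.0000] = 0.0000
Node dd (S = 108.3): V_dd = 1/1.04·[0.1800·0.0000 + 0.8200·2.1150] = 1.6676
Node u (S = 174): V_u = 1/1.04·[0.1800·0.0000 + 0.8200·0.0000] = 0.0000
Node d (S = 114): V_d = 1/1.04·[0.1800·0.0000 + 0.8200·1.6676] = 1.3148
Node 0 (S = 120): V_0 = 1/1.04·[0.1800·0.0000 + 0.8200·1.3148] = 1.0367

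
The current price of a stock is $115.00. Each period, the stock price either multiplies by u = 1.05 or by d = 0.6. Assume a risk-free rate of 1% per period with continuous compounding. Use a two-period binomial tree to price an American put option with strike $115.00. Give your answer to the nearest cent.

Risk-neutral probability p = (e^0.01 − 0.6)/(1.05 − 0.6) = 0.4101/0.4500 = 0.9112
Terminal stock prices: S_uu = 126.8, S_ud = 72.45, S_dd = 41.4
Terminal payoffs (K − S): max(-11.79, 0) = 0, max(42.55, 0) = 42.55, max(73.6, 0) = 73.6
Node u (S = 120.8): continuation = e^(−0.01)·[0.9112·0.0000 + 0.0888·42.5500] = 3.7399; exercise value = 0.0000 ≤ continuation, so V_u = 3.7399
Node d (S = 69): continuation = e^(−0.01)·[0.9112·42.5500 + 0.0888·73.6000] = 44.8557; exercise value = 46.0000 > continuation, so V_d = 46.0000 (exercise)
Node 0 (S = 115): continuation = e^(−0.01)·[0.9112·3.7399 + 0.0888·46.0000] = 7.4171; exercise value = 0.0000 ≤ continuation, so V_0 = 7.4171

$7.42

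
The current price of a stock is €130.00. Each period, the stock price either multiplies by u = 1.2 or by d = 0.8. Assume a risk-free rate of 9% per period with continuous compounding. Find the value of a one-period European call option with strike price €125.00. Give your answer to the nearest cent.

€20.84

Risk-neutral probability p = (e^0.09 − 0.8)/(1.2 − 0.8) = 0.2942/0.4000 = 0.7354
Terminal stock prices: S_u = 156, S_d = 104
Terminal payoffs (S − K): max(31, 0) = 31, max(-21, 0) = 0
Node 0 (S = 130): V_0 = e^(−0.09)·[0.7354·31.0000 + 0.2646·0.0000] = 20.8363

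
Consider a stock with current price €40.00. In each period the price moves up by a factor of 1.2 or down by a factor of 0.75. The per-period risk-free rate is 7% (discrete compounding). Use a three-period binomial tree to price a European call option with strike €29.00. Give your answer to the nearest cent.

€16.86

Risk-neutral probability p = (1 + 0.07 − 0.75)/(1.2 − 0.75) = 0.3200/0.4500 = 0.7111
Terminal stock prices: S_uuu = 69.12, S_uud = 43.2, S_udd = 27, S_ddd = 16.88
Terminal payoffs (S − K): max(40.12, 0) = 40.12, max(14.2, 0) = 14.2, max(-2, 0) = 0, max(-12.12, 0) = 0
Node uu (S = 57.6): V_uu = 1/1.07·[0.7111·40.1200 + 0.2889·14.2000] = 30.4972
Node ud (S = 36): V_ud = 1/1.07·[0.7111·14.2000 + 0.2889·0.0000] = 9.4372
Node dd (S = 22.5): V_dd = 1/1.07·[0.7111·0.0000 + 0.2889·0.0000] = 0.0000
Node u (S = 48): V_u = 1/1.07·[0.7111·30.4972 + 0.2889·9.4372] = 22.8161
Node d (S = 30): V_d = 1/1.07·[0.7111·9.4372 + 0.2889·0.0000] = 6.2719
Node 0 (S = 40): V_0 = 1/1.07·[0.7111·22.8161 + 0.2889·6.2719] = 16.8567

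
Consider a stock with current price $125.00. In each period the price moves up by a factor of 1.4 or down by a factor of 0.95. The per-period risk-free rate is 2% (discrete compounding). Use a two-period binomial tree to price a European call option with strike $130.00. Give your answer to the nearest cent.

Risk-neutral probability p = (1 + 0.02 − 0.95)/(1.4 − 0.95) = 0.0700/0.4500 = 0.1556
Terminal stock prices: S_uu = 245, S_ud = 166.2, S_dd = 112.8
Terminal payoffs (S − K): max(115, 0) = 115, max(36.25, 0) = 36.25, max(-17.19, 0) = 0
Node u (S = 175): V_u = 1/1.02·[0.1556·115.0000 + 0.8444·36.2500] = 47.5490
Node d (S = 118.8): V_d = 1/1.02·[0.1556·36.2500 + 0.8444·0.0000] = 5.5283
Node 0 (S = 125): V_0 = 1/1.02·[0.1556·47.5490 + 0.8444·5.5283] = 11.8283

$11.83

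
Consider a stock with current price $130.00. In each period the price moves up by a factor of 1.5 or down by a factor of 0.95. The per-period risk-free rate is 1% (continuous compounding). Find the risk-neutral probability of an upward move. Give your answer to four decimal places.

Risk-neutral probability p = (e^0.01 − 0.95)/(1.5 − 0.95) = 0.0601/0.5500 = 0.1092

p = 0.1092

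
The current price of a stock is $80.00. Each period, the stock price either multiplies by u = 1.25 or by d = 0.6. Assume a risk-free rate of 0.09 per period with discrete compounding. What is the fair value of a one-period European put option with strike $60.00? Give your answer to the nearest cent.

$2.71

Risk-neutral probability p = (1 + 0.09 − 0.6)/(1.25 − 0.6) = 0.4900/0.6500 = 0.7538
Terminal stock prices: S_u = 100, S_d = 48
Terminal payoffs (K − S): max(-40, 0) = 0, max(12, 0) = 12
Node 0 (S = 80): V_0 = 1/1.09·[0.7538·0.0000 + 0.2462·12.0000] = 2.7100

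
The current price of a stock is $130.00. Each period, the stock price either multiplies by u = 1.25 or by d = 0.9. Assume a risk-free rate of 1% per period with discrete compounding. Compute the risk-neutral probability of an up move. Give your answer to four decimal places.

p = 0.3143

Risk-neutral probability p = (1 + 0.01 − 0.9)/(1.25 − 0.9) = 0.1100/0.3500 = 0.3143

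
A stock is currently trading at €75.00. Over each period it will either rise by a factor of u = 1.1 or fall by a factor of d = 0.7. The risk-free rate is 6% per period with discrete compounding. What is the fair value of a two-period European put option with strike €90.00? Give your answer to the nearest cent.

€5.64

Risk-neutral probability p = (1 + 0.06 − 0.7)/(1.1 − 0.7) = 0.3600/0.4000 = 0.9000
Terminal stock prices: S_uu = 90.75, S_ud = 57.75, S_dd = 36.75
Terminal payoffs (K − S): max(-0.75, 0) = 0, max(32.25, 0) = 32.25, max(53.25, 0) = 53.25
Node u (S = 82.5): V_u = 1/1.06·[0.9000·0.0000 + 0.1000·32.2500] = 3.0425
Node d (S = 52.5): V_d = 1/1.06·[0.9000·32.2500 + 0.1000·53.2500] = 32.4057
Node 0 (S = 75): V_0 = 1/1.06·[0.9000·3.0425 + 0.1000·32.4057] = 5.6404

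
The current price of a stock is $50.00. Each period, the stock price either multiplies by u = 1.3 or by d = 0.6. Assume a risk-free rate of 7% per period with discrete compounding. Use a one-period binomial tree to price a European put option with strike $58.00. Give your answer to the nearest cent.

$8.60

Risk-neutral probability p = (1 + 0.07 − 0.6)/(1.3 − 0.6) = 0.4700/0.7000 = 0.6714
Terminal stock prices: S_u = 65, S_d = 30
Terminal payoffs (K − S): max(-7, 0) = 0, max(28, 0) = 28
Node 0 (S = 50): V_0 = 1/1.07·[0.6714·0.0000 + 0.3286·28.0000] = 8.5981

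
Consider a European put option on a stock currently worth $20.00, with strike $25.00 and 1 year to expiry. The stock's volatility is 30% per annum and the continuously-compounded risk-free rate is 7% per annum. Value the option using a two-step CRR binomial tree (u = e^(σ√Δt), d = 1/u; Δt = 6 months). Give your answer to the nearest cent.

$4.77

CRR parameters: u = e^(σ√Δt) = e^(0.3·√0.5) = 1.2363, d = 1/u = 0.8089
Per-period rate: rΔt = 0.07·0.5 = 0.035, so R = e^0.035 = 1.0356
Risk-neutral probability p = (e^0.035 − 0.8089)/(1.2363 − 0.8089) = 0.2268/0.4275 = 0.5305
Terminal stock prices: S_uu = 30.57, S_ud = 20, S_dd = 13.09
Terminal payoffs (K − S): max(-5.569, 0) = 0, max(5, 0) = 5, max(11.91, 0) = 11.91
Node u (S = 24.73): V_u = e^(−0.035)·[0.5305·0.0000 + 0.4695·5.0000] = 2.2668
Node d (S = 16.18): V_d = e^(−0.035)·[0.5305·5.0000 + 0.4695·11.9150] = 7.9630
Node 0 (S = 20): V_0 = e^(−0.035)·[0.5305·2.2668 + 0.4695·7.9630] = 4.7712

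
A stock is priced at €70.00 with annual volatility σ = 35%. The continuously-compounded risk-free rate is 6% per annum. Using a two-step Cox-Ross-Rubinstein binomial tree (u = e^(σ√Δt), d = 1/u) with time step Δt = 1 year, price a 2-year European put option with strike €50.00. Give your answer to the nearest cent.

CRR parameters: u = e^(σ√Δt) = e^(0.35·√1) = 1.4191, d = 1/u = 0.7047
Per-period rate: rΔt = 0.06·1 = 0.06, so R = e^0.06 = 1.0618
Risk-neutral probability p = (e^0.06 − 0.7047)/(1.4191 − 0.7047) = 0.3571/0.7144 = 0.4999
Terminal stock prices: S_uu = 141, S_ud = 70, S_dd = 34.76
Terminal payoffs (K − S): max(-90.96, 0) = 0, max(-20, 0) = 0, max(15.24, 0) = 15.24
Node u (S = 99.33): V_u = e^(−0.06)·[0.4999·0.0000 + 0.5001·0.0000] = 0.0000
Node d (S = 49.33): V_d = e^(−0.06)·[0.4999·0.0000 + 0.5001·15.2390] = 7.1766
Node 0 (S = 70): V_0 = e^(−0.06)·[0.4999·0.0000 + 0.5001·7.1766] = 3.3797

€3.38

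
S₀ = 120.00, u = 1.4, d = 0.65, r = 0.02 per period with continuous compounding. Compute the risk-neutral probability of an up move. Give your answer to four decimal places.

Risk-neutral probability p = (e^0.02 − 0.65)/(1.4 − 0.65) = 0.3702/0.7500 = 0.4936

p = 0.4936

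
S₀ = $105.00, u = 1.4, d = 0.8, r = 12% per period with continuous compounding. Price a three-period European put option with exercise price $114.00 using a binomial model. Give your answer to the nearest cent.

$8.63

Risk-neutral probability p = (e^0.12 − 0.8)/(1.4 − 0.8) = 0.3275/0.6000 = 0.5458
Terminal stock prices: S_uuu = 288.1, S_uud = 164.6, S_udd = 94.08, S_ddd = 53.76
Terminal payoffs (K − S): max(-174.1, 0) = 0, max(-50.64, 0) = 0, max(19.92, 0) = 19.92, max(60.24, 0) = 60.24
Node uu (S = 205.8): V_uu = e^(−0.12)·[0.5458·0.0000 + 0.4542·0.0000] = 0.0000
Node ud (S = 117.6): V_ud = e^(−0.12)·[0.5458·0.0000 + 0.4542·19.9200] = 8.0241
Node dd (S = 67.2): V_dd = e^(−0.12)·[0.5458·19.9200 + 0.4542·60.2400] = 33.9089
Node u (S = 147): V_u = e^(−0.12)·[0.5458·0.0000 + 0.4542·8.0241] = 3.2322
Node d (S = 84): V_d = e^(−0.12)·[0.5458·8.0241 + 0.4542·33.9089] = 17.5435
Node 0 (S = 105): V_0 = e^(−0.12)·[0.5458·3.2322 + 0.4542·17.5435] = 8.6315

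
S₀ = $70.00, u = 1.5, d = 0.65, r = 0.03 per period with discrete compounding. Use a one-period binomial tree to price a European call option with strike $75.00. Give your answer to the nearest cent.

Risk-neutral probability p = (1 + 0.03 − 0.65)/(1.5 − 0.65) = 0.3800/0.8500 = 0.4471
Terminal stock prices: S_u = 105, S_d = 45.5
Terminal payoffs (S − K): max(30, 0) = 30, max(-29.5, 0) = 0
Node 0 (S = 70): V_0 = 1/1.03·[0.4471·30.0000 + 0.5529·0.0000] = 13.0211

$13.02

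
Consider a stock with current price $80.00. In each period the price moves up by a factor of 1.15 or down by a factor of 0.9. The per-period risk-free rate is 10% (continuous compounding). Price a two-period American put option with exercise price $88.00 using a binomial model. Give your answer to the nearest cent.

$8.00

Risk-neutral probability p = (e^0.1 − 0.9)/(1.15 − 0.9) = 0.2052/0.2500 = 0.8207
Terminal stock prices: S_uu = 105.8, S_ud = 82.8, S_dd = 64.8
Terminal payoffs (K − S): max(-17.8, 0) = 0, max(5.2, 0) = 5.2, max(23.2, 0) = 23.2
Node u (S = 92): continuation = e^(−0.1)·[0.8207·0.0000 + 0.1793·5.2000] = 0.8437; exercise value = 0.0000 ≤ continuation, so V_u = 0.8437
Node d (S = 72): continuation = e^(−0.1)·[0.8207·5.2000 + 0.1793·23.2000] = 7.6257; exercise value = 16.0000 > continuation, so V_d = 16.0000 (exercise)
Node 0 (S = 80): continuation = e^(−0.1)·[0.8207·0.8437 + 0.1793·16.0000] = 3.2226; exercise value = 8.0000 > continuation, so V_0 = 8.0000 (exercise)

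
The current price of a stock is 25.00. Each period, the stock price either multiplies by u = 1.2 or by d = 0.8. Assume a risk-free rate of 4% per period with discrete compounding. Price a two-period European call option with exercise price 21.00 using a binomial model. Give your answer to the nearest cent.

6.32

Risk-neutral probability p = (1 + 0.04 − 0.8)/(1.2 − 0.8) = 0.2400/0.4000 = 0.6000
Terminal stock prices: S_uu = 36, S_ud = 24, S_dd = 16
Terminal payoffs (S − K): max(15, 0) = 15, max(3, 0) = 3, max(-5, 0) = 0
Node u (S = 30): V_u = 1/1.04·[0.6000·15.0000 + 0.4000·3.0000] = 9.8077
Node d (S = 20): V_d = 1/1.04·[0.6000·3.0000 + 0.4000·0.0000] = 1.7308
Node 0 (S = 25): V_0 = 1/1.04·[0.6000·9.8077 + 0.4000·1.7308] = 6.3240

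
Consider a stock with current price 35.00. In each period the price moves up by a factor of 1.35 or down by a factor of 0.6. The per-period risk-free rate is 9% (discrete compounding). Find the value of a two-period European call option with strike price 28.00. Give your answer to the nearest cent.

12.99

Risk-neutral probability p = (1 + 0.09 − 0.6)/(1.35 − 0.6) = 0.4900/0.7500 = 0.6533
Terminal stock prices: S_uu = 63.79, S_ud = 28.35, S_dd = 12.6
Terminal payoffs (S − K): max(35.79, 0) = 35.79, max(0.35, 0) = 0.35, max(-15.4, 0) = 0
Node u (S = 47.25): V_u = 1/1.09·[0.6533·35.7875 + 0.3467·0.3500] = 21.5619
Node d (S = 21): V_d = 1/1.09·[0.6533·0.3500 + 0.3467·0.0000] = 0.2098
Node 0 (S = 35): V_0 = 1/1.09·[0.6533·21.5619 + 0.3467·0.2098] = 12.9907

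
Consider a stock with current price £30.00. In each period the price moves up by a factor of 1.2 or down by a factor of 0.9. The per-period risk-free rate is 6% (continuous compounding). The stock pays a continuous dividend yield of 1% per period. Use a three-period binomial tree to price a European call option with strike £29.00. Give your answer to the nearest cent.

£5.62

Per-period risk-free factor R = e^0.06 = 1.0618; dividend-adjusted growth = e^(0.06−0.01) = 1.0513.
Risk-neutral probability p = (1.0513 − 0.9)/(1.2 − 0.9) = 0.1513/0.3000 = 0.5042
Terminal stock prices: S_uuu = 51.84, S_uud = 38.88, S_udd = 29.16, S_ddd = 21.87
Terminal payoffs (S − K): max(22.84, 0) = 22.84, max(9.88, 0) = 9.88, max(0.16, 0) = 0.16, max(-7.13, 0) = 0
Node uu (S = 43.2): V_uu = e^(−0.06)·[0.5042·22.8400 + 0.4958·9.8800] = 15.4590
Node ud (S = 32.4): V_ud = e^(−0.06)·[0.5042·9.8800 + 0.4958·0.1600] = 4.7664
Node dd (S = 24.3): V_dd = e^(−0.06)·[0.5042·0.1600 + 0.4958·0.0000] = 0.0760
Node u (S = 36): V_u = e^(−0.06)·[0.5042·15.4590 + 0.4958·4.7664] = 9.5665
Node d (S = 27): V_d = e^(−0.06)·[0.5042·4.7664 + 0.4958·0.0760] = 2.2989
Node 0 (S = 30): V_0 = e^(−0.06)·[0.5042·9.5665 + 0.4958·2.2989] = 5.6162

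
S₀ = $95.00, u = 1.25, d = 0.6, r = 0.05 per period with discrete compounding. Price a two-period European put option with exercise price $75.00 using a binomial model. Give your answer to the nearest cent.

Risk-neutral probability p = (1 + 0.05 − 0.6)/(1.25 − 0.6) = 0.4500/0.6500 = 0.6923
Terminal stock prices: S_uu = 148.4, S_ud = 71.25, S_dd = 34.2
Terminal payoffs (K − S): max(-73.44, 0) = 0, max(3.75, 0) = 3.75, max(40.8, 0) = 40.8
Node u (S = 118.8): V_u = 1/1.05·[0.6923·0.0000 + 0.3077·3.7500] = 1.0989
Node d (S = 57): V_d = 1/1.05·[0.6923·3.7500 + 0.3077·40.8000] = 14.4286
Node 0 (S = 95): V_0 = 1/1.05·[0.6923·1.0989 + 0.3077·14.4286] = 4.9527

$4.95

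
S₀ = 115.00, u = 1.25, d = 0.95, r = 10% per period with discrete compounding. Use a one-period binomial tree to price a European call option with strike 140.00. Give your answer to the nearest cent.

1.70

Risk-neutral probability p = (1 + 0.1 − 0.95)/(1.25 − 0.95) = 0.1500/0.3000 = 0.5000
Terminal stock prices: S_u = 143.8, S_d = 109.2
Terminal payoffs (S − K): max(3.75, 0) = 3.75, max(-30.75, 0) = 0
Node 0 (S = 115): V_0 = 1/1.1·[0.5000·3.7500 + 0.5000·0.0000] = 1.7045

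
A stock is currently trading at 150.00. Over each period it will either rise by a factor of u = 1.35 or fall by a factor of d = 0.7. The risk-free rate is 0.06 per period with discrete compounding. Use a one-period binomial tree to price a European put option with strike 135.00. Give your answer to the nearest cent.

12.63

Risk-neutral probability p = (1 + 0.06 − 0.7)/(1.35 − 0.7) = 0.3600/0.6500 = 0.5538
Terminal stock prices: S_u = 202.5, S_d = 105
Terminal payoffs (K − S): max(-67.5, 0) = 0, max(30, 0) = 30
Node 0 (S = 150): V_0 = 1/1.06·[0.5538·0.0000 + 0.4462·30.0000] = 12.6270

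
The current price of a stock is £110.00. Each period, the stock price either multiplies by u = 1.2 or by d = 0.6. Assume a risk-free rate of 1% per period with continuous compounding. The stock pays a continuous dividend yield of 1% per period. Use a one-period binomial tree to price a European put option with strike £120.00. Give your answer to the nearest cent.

Per-period risk-free factor R = e^0.01 = 1.0101; dividend-adjusted growth = e^(0.01−0.01) = 1.0000.
Risk-neutral probability p = (1.0000 − 0.6)/(1.2 − 0.6) = 0.4000/0.6000 = 0.6667
Terminal stock prices: S_u = 132, S_d = 66
Terminal payoffs (K − S): max(-12, 0) = 0, max(54, 0) = 54
Node 0 (S = 110): V_0 = e^(−0.01)·[0.6667·0.0000 + 0.3333·54.0000] = 17.8209

£17.82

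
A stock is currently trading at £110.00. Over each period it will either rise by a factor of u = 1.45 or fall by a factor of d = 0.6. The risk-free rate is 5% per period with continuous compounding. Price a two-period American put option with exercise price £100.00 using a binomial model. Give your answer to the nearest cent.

Risk-neutral probability p = (e^0.05 − 0.6)/(1.45 − 0.6) = 0.4513/0.8500 = 0.5309
Terminal stock prices: S_uu = 231.3, S_ud = 95.7, S_dd = 39.6
Terminal payoffs (K − S): max(-131.3, 0) = 0, max(4.3, 0) = 4.3, max(60.4, 0) = 60.4
Node u (S = 159.5): continuation = e^(−0.05)·[0.5309·0.0000 + 0.4691·4.3000] = 1.9187; exercise value = 0.0000 ≤ continuation, so V_u = 1.9187
Node d (S = 66): continuation = e^(−0.05)·[0.5309·4.3000 + 0.4691·60.4000] = 29.1229; exercise value = 34.0000 > continuation, so V_d = 34.0000 (exercise)
Node 0 (S = 110): continuation = e^(−0.05)·[0.5309·1.9187 + 0.4691·34.0000] = 16.1403; exercise value = 0.0000 ≤ continuation, so V_0 = 16.1403

£16.14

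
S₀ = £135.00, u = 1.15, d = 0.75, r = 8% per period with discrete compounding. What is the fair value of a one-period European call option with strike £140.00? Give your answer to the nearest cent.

£11.65

Risk-neutral probability p = (1 + 0.08 − 0.75)/(1.15 − 0.75) = 0.3300/0.4000 = 0.8250
Terminal stock prices: S_u = 155.2, S_d = 101.2
Terminal payoffs (S − K): max(15.25, 0) = 15.25, max(-38.75, 0) = 0
Node 0 (S = 135): V_0 = 1/1.08·[0.8250·15.2500 + 0.1750·0.0000] = 11.6493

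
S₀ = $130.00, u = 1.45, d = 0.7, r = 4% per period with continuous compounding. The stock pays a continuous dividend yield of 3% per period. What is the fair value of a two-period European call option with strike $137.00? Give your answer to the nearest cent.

$21.51

Per-period risk-free factor R = e^0.04 = 1.0408; dividend-adjusted growth = e^(0.04−0.03) = 1.0101.
Risk-neutral probability p = (1.0101 − 0.7)/(1.45 − 0.7) = 0.3101/0.7500 = 0.4134
Terminal stock prices: S_uu = 273.3, S_ud = 131.9, S_dd = 63.7
Terminal payoffs (S − K): max(136.3, 0) = 136.3, max(-5.05, 0) = 0, max(-73.3, 0) = 0
Node u (S = 188.5): V_u = e^(−0.04)·[0.4134·136.3250 + 0.5866·0.0000] = 54.1470
Node d (S = 91): V_d = e^(−0.04)·[0.4134·0.0000 + 0.5866·0.0000] = 0.0000
Node 0 (S = 130): V_0 = e^(−0.04)·[0.4134·54.1470 + 0.5866·0.0000] = 21.5067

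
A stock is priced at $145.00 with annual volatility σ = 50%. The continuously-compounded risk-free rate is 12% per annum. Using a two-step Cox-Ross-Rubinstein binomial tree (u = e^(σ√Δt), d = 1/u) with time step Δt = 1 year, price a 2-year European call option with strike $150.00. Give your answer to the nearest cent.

CRR parameters: u = e^(σ√Δt) = e^(0.5·√1) = 1.6487, d = 1/u = 0.6065
Per-period rate: rΔt = 0.12·1 = 0.12, so R = e^0.12 = 1.1275
Risk-neutral probability p = (e^0.12 − 0.6065)/(1.6487 − 0.6065) = 0.5210/1.0422 = 0.4999
Terminal stock prices: S_uu = 394.2, S_ud = 145, S_dd = 53.34
Terminal payoffs (S − K): max(244.2, 0) = 244.2, max(-5, 0) = 0, max(-96.66, 0) = 0
Node u (S = 239.1): V_u = e^(−0.12)·[0.4999·244.1509 + 0.5001·0.0000] = 108.2444
Node d (S = 87.95): V_d = e^(−0.12)·[0.4999·0.0000 + 0.5001·0.0000] = 0.0000
Node 0 (S = 145): V_0 = e^(−0.12)·[0.4999·108.2444 + 0.5001·0.0000] = 47.9902

$47.99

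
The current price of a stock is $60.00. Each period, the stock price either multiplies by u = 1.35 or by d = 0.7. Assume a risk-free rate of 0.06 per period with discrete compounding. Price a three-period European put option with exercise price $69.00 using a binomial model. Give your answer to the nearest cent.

Risk-neutral probability p = (1 + 0.06 − 0.7)/(1.35 − 0.7) = 0.3600/0.6500 = 0.5538
Terminal stock prices: S_uuu = 147.6, S_uud = 76.55, S_udd = 39.69, S_ddd = 20.58
Terminal payoffs (K − S): max(-78.62, 0) = 0, max(-7.545, 0) = 0, max(29.31, 0) = 29.31, max(48.42, 0) = 48.42
Node uu (S = 109.4): V_uu = 1/1.06·[0.5538·0.0000 + 0.4462·0.0000] = 0.0000
Node ud (S = 56.7): V_ud = 1/1.06·[0.5538·0.0000 + 0.4462·29.3100] = 12.3366
Node dd (S = 29.4): V_dd = 1/1.06·[0.5538·29.3100 + 0.4462·48.4200] = 35.6943
Node u (S = 81): V_u = 1/1.06·[0.5538·0.0000 + 0.4462·12.3366] = 5.1925
Node d (S = 42): V_d = 1/1.06·[0.5538·12.3366 + 0.4462·35.6943] = 21.4696
Node 0 (S = 60): V_0 = 1/1.06·[0.5538·5.1925 + 0.4462·21.4696] = 11.7496

$11.75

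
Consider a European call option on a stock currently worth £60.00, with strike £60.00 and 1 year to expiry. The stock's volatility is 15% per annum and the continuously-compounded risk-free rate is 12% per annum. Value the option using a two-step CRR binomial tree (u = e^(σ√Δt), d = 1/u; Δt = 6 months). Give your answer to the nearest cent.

CRR parameters: u = e^(σ√Δt) = e^(0.15·√0.5) = 1.1119, d = 1/u = 0.8994
Per-period rate: rΔt = 0.12·0.5 = 0.06, so R = e^0.06 = 1.0618
Risk-neutral probability p = (e^0.06 − 0.8994)/(1.1119 − 0.8994) = 0.1625/0.2125 = 0.7645
Terminal stock prices: S_uu = 74.18, S_ud = 60, S_dd = 48.53
Terminal payoffs (S − K): max(14.18, 0) = 14.18, max(0, 0) = 0, max(-11.47, 0) = 0
Node u (S = 66.71): V_u = e^(−0.06)·[0.7645·14.1787 + 0.2355·0.0000] = 10.2078
Node d (S = 53.96): V_d = e^(−0.06)·[0.7645·0.0000 + 0.2355·0.0000] = 0.0000
Node 0 (S = 60): V_0 = e^(−0.06)·[0.7645·10.2078 + 0.2355·0.0000] = 7.3491

£7.35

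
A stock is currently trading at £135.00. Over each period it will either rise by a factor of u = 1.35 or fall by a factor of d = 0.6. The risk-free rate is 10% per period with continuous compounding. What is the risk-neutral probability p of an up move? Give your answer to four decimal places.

Risk-neutral probability p = (e^0.1 − 0.6)/(1.35 − 0.6) = 0.5052/0.7500 = 0.6736

p = 0.6736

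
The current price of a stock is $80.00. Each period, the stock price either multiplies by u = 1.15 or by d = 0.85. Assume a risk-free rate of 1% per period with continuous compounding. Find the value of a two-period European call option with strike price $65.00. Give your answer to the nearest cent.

$17.82

Risk-neutral probability p = (e^0.01 − 0.85)/(1.15 − 0.85) = 0.1601/0.3000 = 0.5335
Terminal stock prices: S_uu = 105.8, S_ud = 78.2, S_dd = 57.8
Terminal payoffs (S − K): max(40.8, 0) = 40.8, max(13.2, 0) = 13.2, max(-7.2, 0) = 0
Node u (S = 92): V_u = e^(−0.01)·[0.5335·40.8000 + 0.4665·13.2000] = 27.6468
Node d (S = 68): V_d = e^(−0.01)·[0.5335·13.2000 + 0.4665·0.0000] = 6.9721
Node 0 (S = 80): V_0 = e^(−0.01)·[0.5335·27.6468 + 0.4665·6.9721] = 17.8229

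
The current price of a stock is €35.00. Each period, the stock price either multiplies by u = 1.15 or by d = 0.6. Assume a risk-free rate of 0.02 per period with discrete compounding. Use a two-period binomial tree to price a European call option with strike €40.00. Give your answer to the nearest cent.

Risk-neutral probability p = (1 + 0.02 − 0.6)/(1.15 − 0.6) = 0.4200/0.5500 = 0.7636
Terminal stock prices: S_uu = 46.29, S_ud = 24.15, S_dd = 12.6
Terminal payoffs (S − K): max(6.287, 0) = 6.287, max(-15.85, 0) = 0, max(-27.4, 0) = 0
Node u (S = 40.25): V_u = 1/1.02·[0.7636·6.2875 + 0.2364·0.0000] = 4.7072
Node d (S = 21): V_d = 1/1.02·[0.7636·0.0000 + 0.2364·0.0000] = 0.0000
Node 0 (S = 35): V_0 = 1/1.02·[0.7636·4.7072 + 0.2364·0.0000] = 3.5241

€3.52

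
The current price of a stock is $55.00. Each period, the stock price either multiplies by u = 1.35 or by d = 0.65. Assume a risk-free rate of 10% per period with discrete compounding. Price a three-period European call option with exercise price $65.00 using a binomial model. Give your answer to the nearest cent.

$14.09

Risk-neutral probability p = (1 + 0.1 − 0.65)/(1.35 − 0.65) = 0.4500/0.7000 = 0.6429
Terminal stock prices: S_uuu = 135.3, S_uud = 65.15, S_udd = 31.37, S_ddd = 15.1
Terminal payoffs (S − K): max(70.32, 0) = 70.32, max(0.1544, 0) = 0.1544, max(-33.63, 0) = 0, max(-49.9, 0) = 0
Node uu (S = 100.2): V_uu = 1/1.1·[0.6429·70.3206 + 0.3571·0.1544] = 41.1466
Node ud (S = 48.26): V_ud = 1/1.1·[0.6429·0.1544 + 0.3571·0.0000] = 0.0902
Node dd (S = 23.24): V_dd = 1/1.1·[0.6429·0.0000 + 0.3571·0.0000] = 0.0000
Node u (S = 74.25): V_u = 1/1.1·[0.6429·41.1466 + 0.3571·0.0902] = 24.0760
Node d (S = 35.75): V_d = 1/1.1·[0.6429·0.0902 + 0.3571·0.0000] = 0.0527
Node 0 (S = 55): V_0 = 1/1.1·[0.6429·24.0760 + 0.3571·0.0527] = 14.0875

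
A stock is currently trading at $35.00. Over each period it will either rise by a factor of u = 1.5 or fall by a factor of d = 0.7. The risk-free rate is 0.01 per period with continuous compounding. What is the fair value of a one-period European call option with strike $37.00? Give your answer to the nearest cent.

$5.95

Risk-neutral probability p = (e^0.01 − 0.7)/(1.5 − 0.7) = 0.3101/0.8000 = 0.3876
Terminal stock prices: S_u = 52.5, S_d = 24.5
Terminal payoffs (S − K): max(15.5, 0) = 15.5, max(-12.5, 0) = 0
Node 0 (S = 35): V_0 = e^(−0.01)·[0.3876·15.5000 + 0.6124·0.0000] = 5.9474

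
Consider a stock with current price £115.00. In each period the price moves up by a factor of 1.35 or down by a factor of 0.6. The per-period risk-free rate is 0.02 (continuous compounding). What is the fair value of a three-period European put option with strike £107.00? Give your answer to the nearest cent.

£22.22

Risk-neutral probability p = (e^0.02 − 0.6)/(1.35 − 0.6) = 0.4202/0.7500 = 0.5603
Terminal stock prices: S_uuu = 282.9, S_uud = 125.8, S_udd = 55.89, S_ddd = 24.84
Terminal payoffs (K − S): max(-175.9, 0) = 0, max(-18.75, 0) = 0, max(51.11, 0) = 51.11, max(82.16, 0) = 82.16
Node uu (S = 209.6): V_uu = e^(−0.02)·[0.5603·0.0000 + 0.4397·0.0000] = 0.0000
Node ud (S = 93.15): V_ud = e^(−0.02)·[0.5603·0.0000 + 0.4397·51.1100] = 22.0297
Node dd (S = 41.4): V_dd = e^(−0.02)·[0.5603·51.1100 + 0.4397·82.1600] = 63.4813
Node u (S = 155.2): V_u = e^(−0.02)·[0.5603·0.0000 + 0.4397·22.0297] = 9.4953
Node d (S = 69): V_d = e^(−0.02)·[0.5603·22.0297 + 0.4397·63.4813] = 39.4601
Node 0 (S = 115): V_0 = e^(−0.02)·[0.5603·9.4953 + 0.4397·39.4601] = 22.2228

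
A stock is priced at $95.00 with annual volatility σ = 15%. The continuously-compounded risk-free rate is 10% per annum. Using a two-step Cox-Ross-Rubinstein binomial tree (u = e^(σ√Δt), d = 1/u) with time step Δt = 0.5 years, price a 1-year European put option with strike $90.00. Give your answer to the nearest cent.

CRR parameters: u = e^(σ√Δt) = e^(0.15·√0.5) = 1.1119, d = 1/u = 0.8994
Per-period rate: rΔt = 0.1·0.5 = 0.05, so R = e^0.05 = 1.0513
Risk-neutral probability p = (e^0.05 − 0.8994)/(1.1119 − 0.8994) = 0.1519/0.2125 = 0.7148
Terminal stock prices: S_uu = 117.4, S_ud = 95, S_dd = 76.84
Terminal payoffs (K − S): max(-27.45, 0) = 0, max(-5, 0) = 0, max(13.16, 0) = 13.16
Node u (S = 105.6): V_u = e^(−0.05)·[0.7148·0.0000 + 0.2852·0.0000] = 0.0000
Node d (S = 85.44): V_d = e^(−0.05)·[0.7148·0.0000 + 0.2852·13.1585] = 3.5704
Node 0 (S = 95): V_0 = e^(−0.05)·[0.7148·0.0000 + 0.2852·3.5704] = 0.9688

$0.97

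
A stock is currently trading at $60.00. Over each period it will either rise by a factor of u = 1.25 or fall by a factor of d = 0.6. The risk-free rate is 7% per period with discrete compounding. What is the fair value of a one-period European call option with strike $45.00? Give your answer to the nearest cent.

Risk-neutral probability p = (1 + 0.07 − 0.6)/(1.25 − 0.6) = 0.4700/0.6500 = 0.7231
Terminal stock prices: S_u = 75, S_d = 36
Terminal payoffs (S − K): max(30, 0) = 30, max(-9, 0) = 0
Node 0 (S = 60): V_0 = 1/1.07·[0.7231·30.0000 + 0.2769·0.0000] = 20.2732

$20.27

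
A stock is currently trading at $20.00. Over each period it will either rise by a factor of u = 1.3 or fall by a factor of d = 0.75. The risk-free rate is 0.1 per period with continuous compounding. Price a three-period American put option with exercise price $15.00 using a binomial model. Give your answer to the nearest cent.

Risk-neutral probability p = (e^0.1 − 0.75)/(1.3 − 0.75) = 0.3552/0.5500 = 0.6458
Terminal stock prices: S_uuu = 43.94, S_uud = 25.35, S_udd = 14.62, S_ddd = 8.438
Terminal payoffs (K − S): max(-28.94, 0) = 0, max(-10.35, 0) = 0, max(0.375, 0) = 0.375, max(6.562, 0) = 6.562
Node uu (S = 33.8): continuation = e^(−0.1)·[0.6458·0.0000 + 0.3542·0.0000] = 0.0000; exercise value = 0.0000 ≤ continuation, so V_uu = 0.0000
Node ud (S = 19.5): continuation = e^(−0.1)·[0.6458·0.0000 + 0.3542·0.3750] = 0.1202; exercise value = 0.0000 ≤ continuation, so V_ud = 0.1202
Node dd (S = 11.25): continuation = e^(−0.1)·[0.6458·0.3750 + 0.3542·6.5625] = 2.3226; exercise value = 3.7500 > continuation, so V_dd = 3.7500 (exercise)
Node u (S = 26): continuation = e^(−0.1)·[0.6458·0.0000 + 0.3542·0.1202] = 0.0385; exercise value = 0.0000 ≤ continuation, so V_u = 0.0385
Node d (S = 15): continuation = e^(−0.1)·[0.6458·0.1202 + 0.3542·3.7500] = 1.2722; exercise value = 0.0000 ≤ continuation, so V_d = 1.2722
Node 0 (S = 20): continuation = e^(−0.1)·[0.6458·0.0385 + 0.3542·1.2722] = 0.4303; exercise value = 0.0000 ≤ continuation, so V_0 = 0.4303

$0.43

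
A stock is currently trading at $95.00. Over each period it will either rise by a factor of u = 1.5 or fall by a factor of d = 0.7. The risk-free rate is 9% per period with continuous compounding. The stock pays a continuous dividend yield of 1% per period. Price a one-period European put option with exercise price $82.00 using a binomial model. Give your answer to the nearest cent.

Per-period risk-free factor R = e^0.09 = 1.0942; dividend-adjusted growth = e^(0.09−0.01) = 1.0833.
Risk-neutral probability p = (1.0833 − 0.7)/(1.5 − 0.7) = 0.3833/0.8000 = 0.4791
Terminal stock prices: S_u = 142.5, S_d = 66.5
Terminal payoffs (K − S): max(-60.5, 0) = 0, max(15.5, 0) = 15.5
Node 0 (S = 95): V_0 = e^(−0.09)·[0.4791·0.0000 + 0.5209·15.5000] = 7.3789

$7.38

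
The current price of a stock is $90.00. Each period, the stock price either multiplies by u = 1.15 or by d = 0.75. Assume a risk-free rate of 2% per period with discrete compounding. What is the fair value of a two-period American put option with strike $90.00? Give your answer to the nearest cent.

Risk-neutral probability p = (1 + 0.02 − 0.75)/(1.15 − 0.75) = 0.2700/0.4000 = 0.6750
Terminal stock prices: S_uu = 119, S_ud = 77.62, S_dd = 50.62
Terminal payoffs (K − S): max(-29.02, 0) = 0, max(12.38, 0) = 12.38, max(39.38, 0) = 39.38
Node u (S = 103.5): continuation = 1/1.02·[0.6750·0.0000 + 0.3250·12.3750] = 3.9430; exercise value = 0.0000 ≤ continuation, so V_u = 3.9430
Node d (S = 67.5): continuation = 1/1.02·[0.6750·12.3750 + 0.3250·39.3750] = 20.7353; exercise value = 22.5000 > continuation, so V_d = 22.5000 (exercise)
Node 0 (S = 90): continuation = 1/1.02·[0.6750·3.9430 + 0.3250·22.5000] = 9.7785; exercise value = 0.0000 ≤ continuation, so V_0 = 9.7785

$9.78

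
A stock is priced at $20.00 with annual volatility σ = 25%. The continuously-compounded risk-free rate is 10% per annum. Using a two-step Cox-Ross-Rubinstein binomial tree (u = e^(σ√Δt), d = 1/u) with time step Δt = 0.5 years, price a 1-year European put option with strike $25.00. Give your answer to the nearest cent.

CRR parameters: u = e^(σ√Δt) = e^(0.25·√0.5) = 1.1934, d = 1/u = 0.8380
Per-period rate: rΔt = 0.1·0.5 = 0.05, so R = e^0.05 = 1.0513
Risk-neutral probability p = (e^0.05 − 0.8380)/(1.1934 − 0.8380) = 0.2133/0.3554 = 0.6002
Terminal stock prices: S_uu = 28.48, S_ud = 20, S_dd = 14.04
Terminal payoffs (K − S): max(-3.482, 0) = 0, max(5, 0) = 5, max(10.96, 0) = 10.96
Node u (S = 23.87): V_u = e^(−0.05)·[0.6002·0.0000 + 0.3998·5.0000] = 1.9016
Node d (S = 16.76): V_d = e^(−0.05)·[0.6002·5.0000 + 0.3998·10.9562] = 7.0214
Node 0 (S = 20): V_0 = e^(−0.05)·[0.6002·1.9016 + 0.3998·7.0214] = 3.7560

$3.76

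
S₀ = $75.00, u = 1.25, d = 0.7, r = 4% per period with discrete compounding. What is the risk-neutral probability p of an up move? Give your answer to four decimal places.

p = 0.6182

Risk-neutral probability p = (1 + 0.04 − 0.7)/(1.25 − 0.7) = 0.3400/0.5500 = 0.6182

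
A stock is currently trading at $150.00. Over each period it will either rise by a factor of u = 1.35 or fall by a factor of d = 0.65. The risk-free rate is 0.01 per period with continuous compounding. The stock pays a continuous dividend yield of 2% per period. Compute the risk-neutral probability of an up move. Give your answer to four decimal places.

p = 0.4858

Per-period risk-free factor R = e^0.01 = 1.0101; dividend-adjusted growth = e^(0.01−0.02) = 0.9900.
Risk-neutral probability p = (0.9900 − 0.65)/(1.35 − 0.65) = 0.3400/0.7000 = 0.4858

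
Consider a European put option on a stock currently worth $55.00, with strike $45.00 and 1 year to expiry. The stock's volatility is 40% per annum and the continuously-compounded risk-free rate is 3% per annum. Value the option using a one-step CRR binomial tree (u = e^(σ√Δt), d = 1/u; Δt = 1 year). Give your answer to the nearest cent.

$4.43

CRR parameters: u = e^(σ√Δt) = e^(0.4·√1) = 1.4918, d = 1/u = 0.6703
Per-period rate: rΔt = 0.03·1 = 0.03, so R = e^0.03 = 1.0305
Risk-neutral probability p = (e^0.03 − 0.6703)/(1.4918 − 0.6703) = 0.3601/0.8215 = 0.4384
Terminal stock prices: S_u = 82.05, S_d = 36.87
Terminal payoffs (K − S): max(-37.05, 0) = 0, max(8.132, 0) = 8.132
Node 0 (S = 55): V_0 = e^(−0.03)·[0.4384·0.0000 + 0.5616·8.1324] = 4.4323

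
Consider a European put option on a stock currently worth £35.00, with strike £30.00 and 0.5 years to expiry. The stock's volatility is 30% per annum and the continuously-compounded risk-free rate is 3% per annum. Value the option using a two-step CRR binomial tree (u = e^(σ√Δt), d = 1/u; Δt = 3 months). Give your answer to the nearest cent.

CRR parameters: u = e^(σ√Δt) = e^(0.3·√0.25) = 1.1618, d = 1/u = 0.8607
Per-period rate: rΔt = 0.03·0.25 = 0.0075, so R = e^0.0075 = 1.0075
Risk-neutral probability p = (e^0.0075 − 0.8607)/(1.1618 − 0.8607) = 0.1468/0.3011 = 0.4876
Terminal stock prices: S_uu = 47.25, S_ud = 35, S_dd = 25.93
Terminal payoffs (K − S): max(-17.25, 0) = 0, max(-5, 0) = 0, max(4.071, 0) = 4.071
Node u (S = 40.66): V_u = e^(−0.0075)·[0.4876·0.0000 + 0.5124·0.0000] = 0.0000
Node d (S = 30.12): V_d = e^(−0.0075)·[0.4876·0.0000 + 0.5124·4.0714] = 2.0707
Node 0 (S = 35): V_0 = e^(−0.0075)·[0.4876·0.0000 + 0.5124·2.0707] = 1.0532

£1.05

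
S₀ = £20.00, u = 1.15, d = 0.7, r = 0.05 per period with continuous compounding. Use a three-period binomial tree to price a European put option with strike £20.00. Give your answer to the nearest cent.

Risk-neutral probability p = (e^0.05 − 0.7)/(1.15 − 0.7) = 0.3513/0.4500 = 0.7806
Terminal stock prices: S_uuu = 30.42, S_uud = 18.51, S_udd = 11.27, S_ddd = 6.86
Terminal payoffs (K − S): max(-10.42, 0) = 0, max(1.485, 0) = 1.485, max(8.73, 0) = 8.73, max(13.14, 0) = 13.14
Node uu (S = 26.45): V_uu = e^(−0.05)·[0.7806·0.0000 + 0.2194·1.4850] = 0.3099
Node ud (S = 16.1): V_ud = e^(−0.05)·[0.7806·1.4850 + 0.2194·8.7300] = 2.9246
Node dd (S = 9.8): V_dd = e^(−0.05)·[0.7806·8.7300 + 0.2194·13.1400] = 9.2246
Node u (S = 23): V_u = e^(−0.05)·[0.7806·0.3099 + 0.2194·2.9246] = 0.8405
Node d (S = 14): V_d = e^(−0.05)·[0.7806·2.9246 + 0.2194·9.2246] = 4.0967
Node 0 (S = 20): V_0 = e^(−0.05)·[0.7806·0.8405 + 0.2194·4.0967] = 1.4791

£1.48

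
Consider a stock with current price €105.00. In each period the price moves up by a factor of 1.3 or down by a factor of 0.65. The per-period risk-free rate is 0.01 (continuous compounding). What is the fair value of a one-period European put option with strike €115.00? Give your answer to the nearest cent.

€20.65

Risk-neutral probability p = (e^0.01 − 0.65)/(1.3 − 0.65) = 0.3601/0.6500 = 0.5539
Terminal stock prices: S_u = 136.5, S_d = 68.25
Terminal payoffs (K − S): max(-21.5, 0) = 0, max(46.75, 0) = 46.75
Node 0 (S = 105): V_0 = e^(−0.01)·[0.5539·0.0000 + 0.4461·46.7500] = 20.6466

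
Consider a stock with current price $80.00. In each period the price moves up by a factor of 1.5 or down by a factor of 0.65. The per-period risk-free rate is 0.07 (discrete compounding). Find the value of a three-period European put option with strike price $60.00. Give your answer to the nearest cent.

$6.90

Risk-neutral probability p = (1 + 0.07 − 0.65)/(1.5 − 0.65) = 0.4200/0.8500 = 0.4941
Terminal stock prices: S_uuu = 270, S_uud = 117, S_udd = 50.7, S_ddd = 21.97
Terminal payoffs (K − S): max(-210, 0) = 0, max(-57, 0) = 0, max(9.3, 0) = 9.3, max(38.03, 0) = 38.03
Node uu (S = 180): V_uu = 1/1.07·[0.4941·0.0000 + 0.5059·0.0000] = 0.0000
Node ud (S = 78): V_ud = 1/1.07·[0.4941·0.0000 + 0.5059·9.3000] = 4.3969
Node dd (S = 33.8): V_dd = 1/1.07·[0.4941·9.3000 + 0.5059·38.0300] = 22.2748
Node u (S = 120): V_u = 1/1.07·[0.4941·0.0000 + 0.5059·4.3969] = 2.0788
Node d (S = 52): V_d = 1/1.07·[0.4941·4.3969 + 0.5059·22.2748] = 12.5617
Node 0 (S = 80): V_0 = 1/1.07·[0.4941·2.0788 + 0.5059·12.5617] = 6.8990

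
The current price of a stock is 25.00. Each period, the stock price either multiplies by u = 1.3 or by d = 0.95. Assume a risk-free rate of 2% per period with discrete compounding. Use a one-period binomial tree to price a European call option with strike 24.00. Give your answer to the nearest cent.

Risk-neutral probability p = (1 + 0.02 − 0.95)/(1.3 − 0.95) = 0.0700/0.3500 = 0.2000
Terminal stock prices: S_u = 32.5, S_d = 23.75
Terminal payoffs (S − K): max(8.5, 0) = 8.5, max(-0.25, 0) = 0
Node 0 (S = 25): V_0 = 1/1.02·[0.2000·8.5000 + 0.8000·0.0000] = 1.6667

1.67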